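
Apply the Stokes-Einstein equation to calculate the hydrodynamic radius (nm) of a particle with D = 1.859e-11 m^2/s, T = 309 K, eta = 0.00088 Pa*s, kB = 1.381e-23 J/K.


Stokes-Einstein: R = kB*T / (6*pi*eta*D)
R = 1.381e-23 * 309 / (6 * pi * 0.00088 * 1.859e-11)
R = 1.38385e-08 m = 13.84 nm

13.84


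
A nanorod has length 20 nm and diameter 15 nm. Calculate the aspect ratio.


Aspect ratio AR = length / diameter
AR = 20 / 15
AR = 1.33

1.33


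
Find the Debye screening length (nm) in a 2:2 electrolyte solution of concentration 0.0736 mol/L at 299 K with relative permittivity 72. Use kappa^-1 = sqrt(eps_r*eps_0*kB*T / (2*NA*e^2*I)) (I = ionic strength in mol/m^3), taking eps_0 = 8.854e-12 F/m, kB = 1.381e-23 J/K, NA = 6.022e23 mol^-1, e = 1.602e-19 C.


Ionic strength I = 0.0736 * 2^2 * 1000 = 294.4 mol/m^3
kappa^-1 = sqrt(72 * 8.854e-12 * 1.381e-23 * 299 / (2 * 6.022e23 * (1.602e-19)^2 * 294.4))
kappa^-1 = 0.538 nm

0.538


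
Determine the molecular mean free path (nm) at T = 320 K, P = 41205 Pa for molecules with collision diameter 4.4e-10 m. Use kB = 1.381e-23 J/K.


Mean free path: lambda = kB*T / (sqrt(2) * pi * d^2 * P)
lambda = 1.381e-23 * 320 / (sqrt(2) * pi * (4.4e-10)^2 * 41205)
lambda = 1.24688e-07 m
lambda = 124.69 nm

124.69


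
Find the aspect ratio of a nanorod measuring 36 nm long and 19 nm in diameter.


Aspect ratio AR = length / diameter
AR = 36 / 19
AR = 1.89

1.89


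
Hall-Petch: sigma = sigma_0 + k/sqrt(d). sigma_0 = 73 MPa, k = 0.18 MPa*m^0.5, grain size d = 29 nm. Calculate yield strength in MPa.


d = 29 nm = 2.9e-08 m
sqrt(d) = 0.0001702939
Hall-Petch contribution = k / sqrt(d) = 0.18 / 0.0001702939 = 1057.0 MPa
sigma = sigma_0 + k/sqrt(d) = 73 + 1057.0 = 1130.0 MPa

1130.0


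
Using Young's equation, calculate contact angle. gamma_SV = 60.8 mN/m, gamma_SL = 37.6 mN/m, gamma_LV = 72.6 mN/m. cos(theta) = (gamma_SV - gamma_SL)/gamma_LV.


cos(theta) = (gamma_SV - gamma_SL) / gamma_LV
cos(theta) = (60.8 - 37.6) / 72.6
cos(theta) = 0.319559
theta = arccos(0.319559) = 71.36 degrees

71.36


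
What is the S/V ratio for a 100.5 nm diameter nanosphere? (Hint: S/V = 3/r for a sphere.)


Radius r = 100.5/2 = 50.25 nm
S/V = 3 / r = 3 / 50.25
S/V = 0.0597 nm^-1

0.0597


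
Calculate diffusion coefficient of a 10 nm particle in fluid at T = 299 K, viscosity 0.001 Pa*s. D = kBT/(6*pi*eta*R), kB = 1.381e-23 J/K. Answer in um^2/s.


Radius R = 10/2 = 5 nm = 5e-09 m
D = kB*T / (6*pi*eta*R)
D = 1.381e-23 * 299 / (6 * pi * 0.001 * 5e-09)
D = 4.38121e-11 m^2/s = 43.812 um^2/s

43.812


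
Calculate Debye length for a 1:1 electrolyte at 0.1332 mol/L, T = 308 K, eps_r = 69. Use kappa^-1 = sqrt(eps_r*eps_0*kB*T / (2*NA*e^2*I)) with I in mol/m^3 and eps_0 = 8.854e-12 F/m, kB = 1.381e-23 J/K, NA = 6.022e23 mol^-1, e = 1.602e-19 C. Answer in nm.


Ionic strength I = 0.1332 * 1^2 * 1000 = 133.2 mol/m^3
kappa^-1 = sqrt(69 * 8.854e-12 * 1.381e-23 * 308 / (2 * 6.022e23 * (1.602e-19)^2 * 133.2))
kappa^-1 = 0.794 nm

0.794


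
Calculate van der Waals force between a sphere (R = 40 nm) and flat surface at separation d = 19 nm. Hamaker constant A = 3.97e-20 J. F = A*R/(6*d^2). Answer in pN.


Convert to SI: R = 40 nm = 4e-08 m, d = 19 nm = 1.9e-08 m
F = A * R / (6 * d^2)
F = 3.97e-20 * 4e-08 / (6 * (1.9e-08)^2)
F = 7.33149e-13 N = 0.733 pN

0.733


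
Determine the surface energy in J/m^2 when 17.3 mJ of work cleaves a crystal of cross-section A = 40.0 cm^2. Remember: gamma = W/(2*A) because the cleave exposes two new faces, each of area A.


Convert: A = 40.0 cm^2 = 0.004 m^2, W = 17.3 mJ = 0.0173 J
Cleaving exposes two faces of area A, so total new surface = 2*A and gamma = W / (2*A)
gamma = 0.0173 / (2 * 0.004)
gamma = 2.163 J/m^2

2.163


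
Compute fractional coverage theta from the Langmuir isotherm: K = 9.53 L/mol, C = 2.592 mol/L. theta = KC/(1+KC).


Langmuir isotherm: theta = K*C / (1 + K*C)
K*C = 9.53 * 2.592 = 24.70176
theta = 24.70176 / (1 + 24.70176) = 24.70176 / 25.70176
theta = 0.9611

0.9611


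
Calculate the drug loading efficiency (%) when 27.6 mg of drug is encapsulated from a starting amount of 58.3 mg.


Drug loading efficiency = (drug loaded / drug initial) * 100
DLE = 27.6 / 58.3 * 100
DLE = 0.4734 * 100
DLE = 47.34%

47.34


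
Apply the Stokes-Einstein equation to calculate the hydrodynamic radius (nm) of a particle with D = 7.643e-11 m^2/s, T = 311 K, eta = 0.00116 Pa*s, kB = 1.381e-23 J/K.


Stokes-Einstein: R = kB*T / (6*pi*eta*D)
R = 1.381e-23 * 311 / (6 * pi * 0.00116 * 7.643e-11)
R = 2.56999e-09 m = 2.57 nm

2.57


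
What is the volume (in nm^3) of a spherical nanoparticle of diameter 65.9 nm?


Radius r = 65.9/2 = 32.95 nm
Volume V = (4/3) * pi * r^3
V = (4/3) * pi * (32.95)^3
V = 149849.35 nm^3

149849.35


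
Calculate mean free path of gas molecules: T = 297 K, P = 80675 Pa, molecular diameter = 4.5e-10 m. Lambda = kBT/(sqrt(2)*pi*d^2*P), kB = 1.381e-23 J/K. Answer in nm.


Mean free path: lambda = kB*T / (sqrt(2) * pi * d^2 * P)
lambda = 1.381e-23 * 297 / (sqrt(2) * pi * (4.5e-10)^2 * 80675)
lambda = 5.65095e-08 m
lambda = 56.51 nm

56.51


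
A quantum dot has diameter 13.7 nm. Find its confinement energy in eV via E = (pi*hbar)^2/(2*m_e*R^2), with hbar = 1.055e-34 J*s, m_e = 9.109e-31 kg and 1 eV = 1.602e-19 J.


Radius R = 13.7/2 = 6.85 nm = 6.85e-09 m
E = (pi * 1.055e-34)^2 / (2 * 9.109e-31 * (6.85e-09)^2)
E(J) = 1.28506e-21
E = E(J) / 1.602e-19 = 0.008 eV

0.008


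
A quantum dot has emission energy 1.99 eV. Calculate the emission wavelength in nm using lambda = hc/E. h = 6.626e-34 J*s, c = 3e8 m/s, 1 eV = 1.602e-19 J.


Convert energy: E = 1.99 eV = 1.99 * 1.602e-19 = 3.18798e-19 J
lambda = h*c / E = 6.626e-34 * 3e8 / 3.18798e-19
lambda = 6.2353e-07 m = 623.5 nm

623.5


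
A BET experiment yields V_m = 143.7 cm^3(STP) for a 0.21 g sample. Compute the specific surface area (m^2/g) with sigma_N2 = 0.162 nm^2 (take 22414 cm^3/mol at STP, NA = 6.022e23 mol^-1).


Number of moles in monolayer = V_m / 22414 = 143.7 / 22414 = 0.00641117
Number of molecules = moles * NA = 0.00641117 * 6.022e23
SA = molecules * sigma / mass
SA = (143.7 / 22414) * 6.022e23 * 0.162e-18 / 0.21
SA = 2978.3 m^2/g

2978.3


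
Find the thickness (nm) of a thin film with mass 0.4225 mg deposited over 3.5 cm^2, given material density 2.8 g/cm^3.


Convert: m = 0.4225 mg = 4.2250e-07 kg, A = 3.5 cm^2 = 3.5000e-04 m^2, rho = 2.8 g/cm^3 = 2800 kg/m^3
t = m / (A * rho)
t = 4.2250e-07 / (3.5000e-04 * 2800)
t = 4.3112e-07 m = 431.1 nm

431.1


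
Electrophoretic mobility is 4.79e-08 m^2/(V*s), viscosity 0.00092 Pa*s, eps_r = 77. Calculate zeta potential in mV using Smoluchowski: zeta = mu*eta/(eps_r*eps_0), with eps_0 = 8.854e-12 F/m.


Smoluchowski equation: zeta = mu * eta / (eps_r * eps_0)
zeta = 4.79e-08 * 0.00092 / (77 * 8.854e-12)
zeta = 0.064639 V = 64.64 mV

64.64


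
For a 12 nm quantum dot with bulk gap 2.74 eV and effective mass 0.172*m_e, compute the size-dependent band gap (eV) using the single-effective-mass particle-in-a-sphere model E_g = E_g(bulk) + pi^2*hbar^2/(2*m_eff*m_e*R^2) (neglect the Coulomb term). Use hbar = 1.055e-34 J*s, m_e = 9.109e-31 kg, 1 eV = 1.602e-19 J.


Radius R = 12/2 nm = 6e-09 m
Confinement energy dE = pi^2 * hbar^2 / (2 * m_eff * m_e * R^2)
dE = pi^2 * (1.055e-34)^2 / (2 * 0.172 * 9.109e-31 * (6e-09)^2) J, divided by 1.602e-19 J/eV
dE = 0.0608 eV
Total band gap = E_g(bulk) + dE = 2.74 + 0.0608 = 2.8008 eV

2.8008


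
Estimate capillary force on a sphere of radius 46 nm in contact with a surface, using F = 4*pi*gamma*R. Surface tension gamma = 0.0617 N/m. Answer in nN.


Convert radius: R = 46 nm = 4.6e-08 m
F = 4 * pi * gamma * R
F = 4 * pi * 0.0617 * 4.6e-08
F = 3.56659e-08 N = 35.6659 nN

35.6659


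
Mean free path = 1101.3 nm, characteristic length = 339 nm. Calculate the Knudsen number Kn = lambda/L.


Knudsen number Kn = lambda / L
Kn = 1101.3 / 339
Kn = 3.2487

3.2487


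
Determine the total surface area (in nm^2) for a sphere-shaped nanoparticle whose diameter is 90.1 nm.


Radius r = 90.1/2 = 45.05 nm
Surface area SA = 4 * pi * r^2
SA = 4 * pi * (45.05)^2
SA = 25503.48 nm^2

25503.48


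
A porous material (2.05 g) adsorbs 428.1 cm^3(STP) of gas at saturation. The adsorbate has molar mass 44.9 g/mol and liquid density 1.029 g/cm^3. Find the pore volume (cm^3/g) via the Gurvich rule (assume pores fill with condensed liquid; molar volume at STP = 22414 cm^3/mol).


Moles adsorbed n = V_ads / 22414 = 428.1 / 22414 = 1.909967e-02 mol
Liquid volume V_liq = n * M / rho_liq = 1.909967e-02 * 44.9 / 1.029 = 0.83341 cm^3
Specific pore volume V_pore = V_liq / m_sample = 0.83341 / 2.05
V_pore = 0.4065 cm^3/g

0.4065


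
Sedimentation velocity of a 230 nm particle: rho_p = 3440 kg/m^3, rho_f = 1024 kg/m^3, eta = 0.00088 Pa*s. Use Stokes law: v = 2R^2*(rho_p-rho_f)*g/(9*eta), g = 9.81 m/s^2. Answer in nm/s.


Radius R = 230/2 nm = 1.15e-07 m
Density difference = 3440 - 1024 = 2416 kg/m^3
v = 2 * R^2 * (rho_p - rho_f) * g / (9 * eta)
v = 2 * (1.15e-07)^2 * 2416 * 9.81 / (9 * 0.00088)
v = 7.91528e-08 m/s = 79.1528 nm/s

79.1528


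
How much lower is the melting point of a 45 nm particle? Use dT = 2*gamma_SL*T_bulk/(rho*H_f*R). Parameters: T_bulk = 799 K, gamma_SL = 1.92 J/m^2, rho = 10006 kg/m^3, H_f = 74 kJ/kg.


Radius R = 45/2 = 22.5 nm = 2.25e-08 m
Convert H_f = 74 kJ/kg = 74000 J/kg
dT = 2 * gamma_SL * T_bulk / (rho * H_f * R)
dT = 2 * 1.92 * 799 / (10006 * 74000 * 2.25e-08)
dT = 184.2 K

184.2


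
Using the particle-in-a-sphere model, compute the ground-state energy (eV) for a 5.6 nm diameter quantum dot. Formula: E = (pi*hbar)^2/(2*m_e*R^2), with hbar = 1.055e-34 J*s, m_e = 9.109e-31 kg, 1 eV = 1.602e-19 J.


Radius R = 5.6/2 = 2.8 nm = 2.8e-09 m
E = (pi * 1.055e-34)^2 / (2 * 9.109e-31 * (2.8e-09)^2)
E(J) = 7.69109e-21
E = E(J) / 1.602e-19 = 0.048 eV

0.048


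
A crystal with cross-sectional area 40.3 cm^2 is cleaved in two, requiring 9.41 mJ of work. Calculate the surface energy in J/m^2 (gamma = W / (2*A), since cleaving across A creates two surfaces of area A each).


Convert: A = 40.3 cm^2 = 0.00403 m^2, W = 9.41 mJ = 0.00941 J
Cleaving exposes two faces of area A, so total new surface = 2*A and gamma = W / (2*A)
gamma = 0.00941 / (2 * 0.00403)
gamma = 1.167 J/m^2

1.167


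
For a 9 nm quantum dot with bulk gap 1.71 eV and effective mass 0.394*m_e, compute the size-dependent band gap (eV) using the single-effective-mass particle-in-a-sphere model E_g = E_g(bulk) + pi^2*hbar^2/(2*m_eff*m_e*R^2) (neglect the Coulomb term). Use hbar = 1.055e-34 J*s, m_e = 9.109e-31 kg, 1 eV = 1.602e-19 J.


Radius R = 9/2 nm = 4.5e-09 m
Confinement energy dE = pi^2 * hbar^2 / (2 * m_eff * m_e * R^2)
dE = pi^2 * (1.055e-34)^2 / (2 * 0.394 * 9.109e-31 * (4.5e-09)^2) J, divided by 1.602e-19 J/eV
dE = 0.0472 eV
Total band gap = E_g(bulk) + dE = 1.71 + 0.0472 = 1.7572 eV

1.7572


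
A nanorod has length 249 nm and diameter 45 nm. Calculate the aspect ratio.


Aspect ratio AR = length / diameter
AR = 249 / 45
AR = 5.53

5.53


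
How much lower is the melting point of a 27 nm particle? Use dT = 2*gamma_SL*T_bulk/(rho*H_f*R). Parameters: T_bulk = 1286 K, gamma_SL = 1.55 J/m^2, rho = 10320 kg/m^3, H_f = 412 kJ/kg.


Radius R = 27/2 = 13.5 nm = 1.35e-08 m
Convert H_f = 412 kJ/kg = 412000 J/kg
dT = 2 * gamma_SL * T_bulk / (rho * H_f * R)
dT = 2 * 1.55 * 1286 / (10320 * 412000 * 1.35e-08)
dT = 69.5 K

69.5


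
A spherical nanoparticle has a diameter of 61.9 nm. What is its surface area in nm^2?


Radius r = 61.9/2 = 30.95 nm
Surface area SA = 4 * pi * r^2
SA = 4 * pi * (30.95)^2
SA = 12037.36 nm^2

12037.36


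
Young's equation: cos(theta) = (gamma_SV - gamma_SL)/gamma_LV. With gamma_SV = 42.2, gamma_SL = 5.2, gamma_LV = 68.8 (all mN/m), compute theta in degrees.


cos(theta) = (gamma_SV - gamma_SL) / gamma_LV
cos(theta) = (42.2 - 5.2) / 68.8
cos(theta) = 0.537791
theta = arccos(0.537791) = 57.47 degrees

57.47


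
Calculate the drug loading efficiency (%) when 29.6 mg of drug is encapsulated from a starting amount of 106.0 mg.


Drug loading efficiency = (drug loaded / drug initial) * 100
DLE = 29.6 / 106.0 * 100
DLE = 0.2792 * 100
DLE = 27.92%

27.92


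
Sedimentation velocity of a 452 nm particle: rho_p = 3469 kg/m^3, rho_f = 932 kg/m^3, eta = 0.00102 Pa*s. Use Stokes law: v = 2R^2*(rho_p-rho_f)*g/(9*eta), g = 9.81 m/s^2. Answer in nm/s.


Radius R = 452/2 nm = 2.26e-07 m
Density difference = 3469 - 932 = 2537 kg/m^3
v = 2 * R^2 * (rho_p - rho_f) * g / (9 * eta)
v = 2 * (2.26e-07)^2 * 2537 * 9.81 / (9 * 0.00102)
v = 2.76945e-07 m/s = 276.9451 nm/s

276.9451


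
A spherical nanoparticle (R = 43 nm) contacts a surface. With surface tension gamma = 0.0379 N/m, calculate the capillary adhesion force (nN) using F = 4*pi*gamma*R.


Convert radius: R = 43 nm = 4.3e-08 m
F = 4 * pi * gamma * R
F = 4 * pi * 0.0379 * 4.3e-08
F = 2.04794e-08 N = 20.4794 nN

20.4794


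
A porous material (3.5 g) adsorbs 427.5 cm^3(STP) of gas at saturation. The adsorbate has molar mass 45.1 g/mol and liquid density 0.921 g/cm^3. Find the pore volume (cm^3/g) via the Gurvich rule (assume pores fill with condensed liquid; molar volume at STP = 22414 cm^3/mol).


Moles adsorbed n = V_ads / 22414 = 427.5 / 22414 = 1.907290e-02 mol
Liquid volume V_liq = n * M / rho_liq = 1.907290e-02 * 45.1 / 0.921 = 0.93397 cm^3
Specific pore volume V_pore = V_liq / m_sample = 0.93397 / 3.5
V_pore = 0.2668 cm^3/g

0.2668


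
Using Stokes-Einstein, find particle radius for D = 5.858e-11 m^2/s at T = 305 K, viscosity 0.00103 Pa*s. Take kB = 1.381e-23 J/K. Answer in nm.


Stokes-Einstein: R = kB*T / (6*pi*eta*D)
R = 1.381e-23 * 305 / (6 * pi * 0.00103 * 5.858e-11)
R = 3.70344e-09 m = 3.7 nm

3.7


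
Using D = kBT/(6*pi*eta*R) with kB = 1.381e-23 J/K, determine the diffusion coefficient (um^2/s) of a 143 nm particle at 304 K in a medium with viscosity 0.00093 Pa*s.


Radius R = 143/2 = 71.5 nm = 7.15e-08 m
D = kB*T / (6*pi*eta*R)
D = 1.381e-23 * 304 / (6 * pi * 0.00093 * 7.15e-08)
D = 3.34948e-12 m^2/s = 3.349 um^2/s

3.349


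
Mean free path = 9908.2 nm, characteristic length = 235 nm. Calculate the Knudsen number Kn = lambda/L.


Knudsen number Kn = lambda / L
Kn = 9908.2 / 235
Kn = 42.1626

42.1626


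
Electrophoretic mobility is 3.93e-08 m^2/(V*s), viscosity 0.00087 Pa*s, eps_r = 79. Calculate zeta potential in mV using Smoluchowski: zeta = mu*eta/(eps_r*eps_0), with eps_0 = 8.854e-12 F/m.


Smoluchowski equation: zeta = mu * eta / (eps_r * eps_0)
zeta = 3.93e-08 * 0.00087 / (79 * 8.854e-12)
zeta = 0.048882 V = 48.88 mV

48.88


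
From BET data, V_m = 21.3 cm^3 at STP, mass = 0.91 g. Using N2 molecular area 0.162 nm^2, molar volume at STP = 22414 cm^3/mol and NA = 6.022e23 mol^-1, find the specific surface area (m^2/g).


Number of moles in monolayer = V_m / 22414 = 21.3 / 22414 = 0.0009503
Number of molecules = moles * NA = 0.0009503 * 6.022e23
SA = molecules * sigma / mass
SA = (21.3 / 22414) * 6.022e23 * 0.162e-18 / 0.91
SA = 101.9 m^2/g

101.9


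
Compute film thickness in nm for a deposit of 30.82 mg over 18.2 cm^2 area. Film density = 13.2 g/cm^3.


Convert: m = 30.82 mg = 3.0820e-05 kg, A = 18.2 cm^2 = 1.8200e-03 m^2, rho = 13.2 g/cm^3 = 13200 kg/m^3
t = m / (A * rho)
t = 3.0820e-05 / (1.8200e-03 * 13200)
t = 1.2829e-06 m = 1282.9 nm

1282.9


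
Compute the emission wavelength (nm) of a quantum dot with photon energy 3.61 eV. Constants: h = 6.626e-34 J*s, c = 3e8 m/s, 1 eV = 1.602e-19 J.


Convert energy: E = 3.61 eV = 3.61 * 1.602e-19 = 5.78322e-19 J
lambda = h*c / E = 6.626e-34 * 3e8 / 5.78322e-19
lambda = 3.43719e-07 m = 343.7 nm

343.7


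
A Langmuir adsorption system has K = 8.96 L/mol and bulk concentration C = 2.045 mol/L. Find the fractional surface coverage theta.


Langmuir isotherm: theta = K*C / (1 + K*C)
K*C = 8.96 * 2.045 = 18.3232
theta = 18.3232 / (1 + 18.3232) = 18.3232 / 19.3232
theta = 0.9482

0.9482


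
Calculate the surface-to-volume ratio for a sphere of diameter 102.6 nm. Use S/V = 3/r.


Radius r = 102.6/2 = 51.3 nm
S/V = 3 / r = 3 / 51.3
S/V = 0.0585 nm^-1

0.0585


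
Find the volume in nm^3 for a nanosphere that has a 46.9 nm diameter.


Radius r = 46.9/2 = 23.45 nm
Volume V = (4/3) * pi * r^3
V = (4/3) * pi * (23.45)^3
V = 54015.34 nm^3

54015.34


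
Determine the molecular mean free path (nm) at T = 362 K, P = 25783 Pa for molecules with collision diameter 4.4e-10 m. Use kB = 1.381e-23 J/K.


Mean free path: lambda = kB*T / (sqrt(2) * pi * d^2 * P)
lambda = 1.381e-23 * 362 / (sqrt(2) * pi * (4.4e-10)^2 * 25783)
lambda = 2.25423e-07 m
lambda = 225.42 nm

225.42


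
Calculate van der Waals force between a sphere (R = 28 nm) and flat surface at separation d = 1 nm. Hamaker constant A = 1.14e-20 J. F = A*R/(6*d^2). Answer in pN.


Convert to SI: R = 28 nm = 2.8e-08 m, d = 1 nm = 1e-09 m
F = A * R / (6 * d^2)
F = 1.14e-20 * 2.8e-08 / (6 * (1e-09)^2)
F = 5.32e-11 N = 53.2 pN

53.2


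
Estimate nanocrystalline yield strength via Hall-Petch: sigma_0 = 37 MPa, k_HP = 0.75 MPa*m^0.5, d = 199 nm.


d = 199 nm = 1.99e-07 m
sqrt(d) = 0.0004460942
Hall-Petch contribution = k / sqrt(d) = 0.75 / 0.0004460942 = 1681.3 MPa
sigma = sigma_0 + k/sqrt(d) = 37 + 1681.3 = 1718.3 MPa

1718.3


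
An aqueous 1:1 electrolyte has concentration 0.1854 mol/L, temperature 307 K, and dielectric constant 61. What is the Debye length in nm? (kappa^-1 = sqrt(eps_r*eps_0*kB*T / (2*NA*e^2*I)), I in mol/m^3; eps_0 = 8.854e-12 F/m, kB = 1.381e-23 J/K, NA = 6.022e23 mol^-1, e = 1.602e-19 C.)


Ionic strength I = 0.1854 * 1^2 * 1000 = 185.4 mol/m^3
kappa^-1 = sqrt(61 * 8.854e-12 * 1.381e-23 * 307 / (2 * 6.022e23 * (1.602e-19)^2 * 185.4))
kappa^-1 = 0.632 nm

0.632


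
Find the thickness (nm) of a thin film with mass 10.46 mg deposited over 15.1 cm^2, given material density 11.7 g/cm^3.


Convert: m = 10.46 mg = 1.0460e-05 kg, A = 15.1 cm^2 = 1.5100e-03 m^2, rho = 11.7 g/cm^3 = 11700 kg/m^3
t = m / (A * rho)
t = 1.0460e-05 / (1.5100e-03 * 11700)
t = 5.9206e-07 m = 592.1 nm

592.1


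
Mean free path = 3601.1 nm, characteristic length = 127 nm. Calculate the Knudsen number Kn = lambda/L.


Knudsen number Kn = lambda / L
Kn = 3601.1 / 127
Kn = 28.3551

28.3551


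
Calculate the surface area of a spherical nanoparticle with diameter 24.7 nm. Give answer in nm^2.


Radius r = 24.7/2 = 12.35 nm
Surface area SA = 4 * pi * r^2
SA = 4 * pi * (12.35)^2
SA = 1916.65 nm^2

1916.65


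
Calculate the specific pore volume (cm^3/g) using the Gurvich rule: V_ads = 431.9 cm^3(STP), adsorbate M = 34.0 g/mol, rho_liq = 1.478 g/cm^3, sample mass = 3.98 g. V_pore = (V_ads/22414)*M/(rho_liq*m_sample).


Moles adsorbed n = V_ads / 22414 = 431.9 / 22414 = 1.926921e-02 mol
Liquid volume V_liq = n * M / rho_liq = 1.926921e-02 * 34.0 / 1.478 = 0.44327 cm^3
Specific pore volume V_pore = V_liq / m_sample = 0.44327 / 3.98
V_pore = 0.1114 cm^3/g

0.1114


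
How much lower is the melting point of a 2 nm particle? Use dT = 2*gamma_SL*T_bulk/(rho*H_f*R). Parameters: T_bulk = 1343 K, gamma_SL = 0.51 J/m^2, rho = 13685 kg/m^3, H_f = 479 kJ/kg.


Radius R = 2/2 = 1 nm = 1e-09 m
Convert H_f = 479 kJ/kg = 479000 J/kg
dT = 2 * gamma_SL * T_bulk / (rho * H_f * R)
dT = 2 * 0.51 * 1343 / (13685 * 479000 * 1e-09)
dT = 209.0 K

209.0


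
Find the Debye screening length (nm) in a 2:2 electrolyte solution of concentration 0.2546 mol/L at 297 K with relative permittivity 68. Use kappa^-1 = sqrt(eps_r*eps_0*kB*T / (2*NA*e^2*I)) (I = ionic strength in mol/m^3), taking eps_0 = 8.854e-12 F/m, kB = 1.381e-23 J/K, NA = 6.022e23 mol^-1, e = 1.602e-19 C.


Ionic strength I = 0.2546 * 2^2 * 1000 = 1018.4 mol/m^3
kappa^-1 = sqrt(68 * 8.854e-12 * 1.381e-23 * 297 / (2 * 6.022e23 * (1.602e-19)^2 * 1018.4))
kappa^-1 = 0.28 nm

0.28


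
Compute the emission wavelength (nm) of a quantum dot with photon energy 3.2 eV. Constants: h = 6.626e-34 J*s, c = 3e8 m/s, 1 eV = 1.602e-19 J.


Convert energy: E = 3.2 eV = 3.2 * 1.602e-19 = 5.1264e-19 J
lambda = h*c / E = 6.626e-34 * 3e8 / 5.1264e-19
lambda = 3.87757e-07 m = 387.8 nm

387.8


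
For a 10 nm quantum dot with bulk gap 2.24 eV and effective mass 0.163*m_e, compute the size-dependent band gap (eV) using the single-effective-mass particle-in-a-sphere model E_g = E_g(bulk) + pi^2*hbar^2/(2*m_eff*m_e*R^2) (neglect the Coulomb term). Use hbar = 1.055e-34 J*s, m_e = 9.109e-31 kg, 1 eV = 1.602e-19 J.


Radius R = 10/2 nm = 5e-09 m
Confinement energy dE = pi^2 * hbar^2 / (2 * m_eff * m_e * R^2)
dE = pi^2 * (1.055e-34)^2 / (2 * 0.163 * 9.109e-31 * (5e-09)^2) J, divided by 1.602e-19 J/eV
dE = 0.0924 eV
Total band gap = E_g(bulk) + dE = 2.24 + 0.0924 = 2.3324 eV

2.3324


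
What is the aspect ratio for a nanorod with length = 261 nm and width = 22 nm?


Aspect ratio AR = length / diameter
AR = 261 / 22
AR = 11.86

11.86


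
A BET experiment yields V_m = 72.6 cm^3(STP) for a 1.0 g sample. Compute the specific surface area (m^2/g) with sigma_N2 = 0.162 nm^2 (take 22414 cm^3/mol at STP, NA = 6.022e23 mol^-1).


Number of moles in monolayer = V_m / 22414 = 72.6 / 22414 = 0.00323905
Number of molecules = moles * NA = 0.00323905 * 6.022e23
SA = molecules * sigma / mass
SA = (72.6 / 22414) * 6.022e23 * 0.162e-18 / 1.0
SA = 316.0 m^2/g

316.0


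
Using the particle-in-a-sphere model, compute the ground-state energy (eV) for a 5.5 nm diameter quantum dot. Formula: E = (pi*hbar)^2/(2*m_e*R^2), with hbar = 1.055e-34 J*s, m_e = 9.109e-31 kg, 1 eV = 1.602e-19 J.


Radius R = 5.5/2 = 2.75 nm = 2.75e-09 m
E = (pi * 1.055e-34)^2 / (2 * 9.109e-31 * (2.75e-09)^2)
E(J) = 7.97331e-21
E = E(J) / 1.602e-19 = 0.0498 eV

0.0498


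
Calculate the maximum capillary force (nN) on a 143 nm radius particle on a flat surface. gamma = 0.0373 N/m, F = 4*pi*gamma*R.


Convert radius: R = 143 nm = 1.43e-07 m
F = 4 * pi * gamma * R
F = 4 * pi * 0.0373 * 1.43e-07
F = 6.70278e-08 N = 67.0278 nN

67.0278


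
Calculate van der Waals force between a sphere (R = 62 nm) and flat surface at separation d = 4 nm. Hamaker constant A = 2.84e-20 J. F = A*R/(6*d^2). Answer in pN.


Convert to SI: R = 62 nm = 6.2e-08 m, d = 4 nm = 4e-09 m
F = A * R / (6 * d^2)
F = 2.84e-20 * 6.2e-08 / (6 * (4e-09)^2)
F = 1.83417e-11 N = 18.342 pN

18.342


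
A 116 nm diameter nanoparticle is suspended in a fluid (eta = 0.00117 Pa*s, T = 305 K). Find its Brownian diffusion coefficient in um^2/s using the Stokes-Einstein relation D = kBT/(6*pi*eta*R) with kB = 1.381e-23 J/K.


Radius R = 116/2 = 58 nm = 5.8e-08 m
D = kB*T / (6*pi*eta*R)
D = 1.381e-23 * 305 / (6 * pi * 0.00117 * 5.8e-08)
D = 3.2929e-12 m^2/s = 3.293 um^2/s

3.293


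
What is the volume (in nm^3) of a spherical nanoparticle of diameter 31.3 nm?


Radius r = 31.3/2 = 15.65 nm
Volume V = (4/3) * pi * r^3
V = (4/3) * pi * (15.65)^3
V = 16055.79 nm^3

16055.79


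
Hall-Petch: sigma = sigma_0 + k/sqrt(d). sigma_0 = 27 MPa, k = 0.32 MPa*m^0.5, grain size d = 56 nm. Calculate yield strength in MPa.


d = 56 nm = 5.6e-08 m
sqrt(d) = 0.0002366432
Hall-Petch contribution = k / sqrt(d) = 0.32 / 0.0002366432 = 1352.2 MPa
sigma = sigma_0 + k/sqrt(d) = 27 + 1352.2 = 1379.2 MPa

1379.2


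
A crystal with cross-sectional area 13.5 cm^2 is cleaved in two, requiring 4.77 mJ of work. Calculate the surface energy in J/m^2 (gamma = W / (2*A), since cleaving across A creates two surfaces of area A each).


Convert: A = 13.5 cm^2 = 0.00135 m^2, W = 4.77 mJ = 0.00477 J
Cleaving exposes two faces of area A, so total new surface = 2*A and gamma = W / (2*A)
gamma = 0.00477 / (2 * 0.00135)
gamma = 1.767 J/m^2

1.767


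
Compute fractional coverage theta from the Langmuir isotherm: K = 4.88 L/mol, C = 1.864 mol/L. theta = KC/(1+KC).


Langmuir isotherm: theta = K*C / (1 + K*C)
K*C = 4.88 * 1.864 = 9.09632
theta = 9.09632 / (1 + 9.09632) = 9.09632 / 10.09632
theta = 0.901

0.901


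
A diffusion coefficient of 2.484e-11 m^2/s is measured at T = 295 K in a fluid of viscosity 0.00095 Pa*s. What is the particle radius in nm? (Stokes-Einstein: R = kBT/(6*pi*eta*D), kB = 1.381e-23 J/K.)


Stokes-Einstein: R = kB*T / (6*pi*eta*D)
R = 1.381e-23 * 295 / (6 * pi * 0.00095 * 2.484e-11)
R = 9.15882e-09 m = 9.16 nm

9.16


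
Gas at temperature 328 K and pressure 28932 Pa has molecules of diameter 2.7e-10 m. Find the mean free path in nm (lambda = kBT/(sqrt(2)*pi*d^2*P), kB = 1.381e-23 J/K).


Mean free path: lambda = kB*T / (sqrt(2) * pi * d^2 * P)
lambda = 1.381e-23 * 328 / (sqrt(2) * pi * (2.7e-10)^2 * 28932)
lambda = 4.83389e-07 m
lambda = 483.39 nm

483.39


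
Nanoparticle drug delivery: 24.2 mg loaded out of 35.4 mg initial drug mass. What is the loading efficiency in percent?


Drug loading efficiency = (drug loaded / drug initial) * 100
DLE = 24.2 / 35.4 * 100
DLE = 0.6836 * 100
DLE = 68.36%

68.36


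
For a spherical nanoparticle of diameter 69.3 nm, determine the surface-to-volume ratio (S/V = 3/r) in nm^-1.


Radius r = 69.3/2 = 34.65 nm
S/V = 3 / r = 3 / 34.65
S/V = 0.0866 nm^-1

0.0866


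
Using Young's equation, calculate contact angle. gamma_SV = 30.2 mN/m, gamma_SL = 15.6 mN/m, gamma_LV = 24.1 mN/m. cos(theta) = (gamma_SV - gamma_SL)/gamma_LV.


cos(theta) = (gamma_SV - gamma_SL) / gamma_LV
cos(theta) = (30.2 - 15.6) / 24.1
cos(theta) = 0.605809
theta = arccos(0.605809) = 52.71 degrees

52.71


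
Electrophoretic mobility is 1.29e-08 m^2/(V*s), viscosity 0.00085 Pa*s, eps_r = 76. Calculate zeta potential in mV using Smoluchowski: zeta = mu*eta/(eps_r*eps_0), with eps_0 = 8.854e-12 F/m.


Smoluchowski equation: zeta = mu * eta / (eps_r * eps_0)
zeta = 1.29e-08 * 0.00085 / (76 * 8.854e-12)
zeta = 0.016295 V = 16.3 mV

16.3


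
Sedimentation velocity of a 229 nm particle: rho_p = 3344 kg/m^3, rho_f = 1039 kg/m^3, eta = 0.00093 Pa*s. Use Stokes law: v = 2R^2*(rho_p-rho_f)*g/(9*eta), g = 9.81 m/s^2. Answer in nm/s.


Radius R = 229/2 nm = 1.145e-07 m
Density difference = 3344 - 1039 = 2305 kg/m^3
v = 2 * R^2 * (rho_p - rho_f) * g / (9 * eta)
v = 2 * (1.145e-07)^2 * 2305 * 9.81 / (9 * 0.00093)
v = 7.08362e-08 m/s = 70.8362 nm/s

70.8362


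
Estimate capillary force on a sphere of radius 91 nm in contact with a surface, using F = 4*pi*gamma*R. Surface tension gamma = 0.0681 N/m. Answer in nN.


Convert radius: R = 91 nm = 9.1e-08 m
F = 4 * pi * gamma * R
F = 4 * pi * 0.0681 * 9.1e-08
F = 7.78751e-08 N = 77.8751 nN

77.8751


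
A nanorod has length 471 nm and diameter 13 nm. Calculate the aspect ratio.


Aspect ratio AR = length / diameter
AR = 471 / 13
AR = 36.23

36.23


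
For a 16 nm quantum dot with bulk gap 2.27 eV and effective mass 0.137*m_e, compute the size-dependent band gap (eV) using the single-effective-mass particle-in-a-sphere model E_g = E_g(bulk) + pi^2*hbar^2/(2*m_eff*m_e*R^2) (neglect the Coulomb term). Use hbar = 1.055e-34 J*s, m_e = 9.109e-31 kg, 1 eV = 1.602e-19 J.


Radius R = 16/2 nm = 8e-09 m
Confinement energy dE = pi^2 * hbar^2 / (2 * m_eff * m_e * R^2)
dE = pi^2 * (1.055e-34)^2 / (2 * 0.137 * 9.109e-31 * (8e-09)^2) J, divided by 1.602e-19 J/eV
dE = 0.0429 eV
Total band gap = E_g(bulk) + dE = 2.27 + 0.0429 = 2.3129 eV

2.3129


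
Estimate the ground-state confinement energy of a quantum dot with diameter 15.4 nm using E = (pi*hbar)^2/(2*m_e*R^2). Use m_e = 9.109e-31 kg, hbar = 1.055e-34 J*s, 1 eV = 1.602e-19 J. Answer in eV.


Radius R = 15.4/2 = 7.7 nm = 7.7e-09 m
E = (pi * 1.055e-34)^2 / (2 * 9.109e-31 * (7.7e-09)^2)
E(J) = 1.017e-21
E = E(J) / 1.602e-19 = 0.0063 eV

0.0063


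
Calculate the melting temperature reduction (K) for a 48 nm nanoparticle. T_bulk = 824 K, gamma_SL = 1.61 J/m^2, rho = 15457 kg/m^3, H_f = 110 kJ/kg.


Radius R = 48/2 = 24 nm = 2.4e-08 m
Convert H_f = 110 kJ/kg = 110000 J/kg
dT = 2 * gamma_SL * T_bulk / (rho * H_f * R)
dT = 2 * 1.61 * 824 / (15457 * 110000 * 2.4e-08)
dT = 65.0 K

65.0


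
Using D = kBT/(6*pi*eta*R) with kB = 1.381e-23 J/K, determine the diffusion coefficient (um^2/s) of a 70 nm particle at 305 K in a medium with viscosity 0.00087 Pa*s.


Radius R = 70/2 = 35 nm = 3.5e-08 m
D = kB*T / (6*pi*eta*R)
D = 1.381e-23 * 305 / (6 * pi * 0.00087 * 3.5e-08)
D = 7.33846e-12 m^2/s = 7.338 um^2/s

7.338


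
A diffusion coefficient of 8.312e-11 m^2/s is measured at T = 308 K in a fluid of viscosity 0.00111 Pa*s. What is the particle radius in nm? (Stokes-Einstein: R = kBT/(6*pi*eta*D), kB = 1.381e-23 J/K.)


Stokes-Einstein: R = kB*T / (6*pi*eta*D)
R = 1.381e-23 * 308 / (6 * pi * 0.00111 * 8.312e-11)
R = 2.44577e-09 m = 2.45 nm

2.45


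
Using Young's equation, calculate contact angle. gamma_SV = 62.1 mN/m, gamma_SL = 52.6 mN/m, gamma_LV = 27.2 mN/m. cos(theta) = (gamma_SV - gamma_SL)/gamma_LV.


cos(theta) = (gamma_SV - gamma_SL) / gamma_LV
cos(theta) = (62.1 - 52.6) / 27.2
cos(theta) = 0.349265
theta = arccos(0.349265) = 69.56 degrees

69.56


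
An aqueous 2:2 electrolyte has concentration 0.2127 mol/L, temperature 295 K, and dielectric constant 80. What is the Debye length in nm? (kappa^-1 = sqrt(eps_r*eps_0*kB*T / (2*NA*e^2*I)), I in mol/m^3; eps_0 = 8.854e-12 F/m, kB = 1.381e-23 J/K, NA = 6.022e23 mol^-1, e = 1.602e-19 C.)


Ionic strength I = 0.2127 * 2^2 * 1000 = 850.8 mol/m^3
kappa^-1 = sqrt(80 * 8.854e-12 * 1.381e-23 * 295 / (2 * 6.022e23 * (1.602e-19)^2 * 850.8))
kappa^-1 = 0.331 nm

0.331


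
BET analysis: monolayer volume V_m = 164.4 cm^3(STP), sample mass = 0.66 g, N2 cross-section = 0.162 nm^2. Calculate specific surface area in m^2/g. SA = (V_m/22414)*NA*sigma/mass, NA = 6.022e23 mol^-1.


Number of moles in monolayer = V_m / 22414 = 164.4 / 22414 = 0.0073347
Number of molecules = moles * NA = 0.0073347 * 6.022e23
SA = molecules * sigma / mass
SA = (164.4 / 22414) * 6.022e23 * 0.162e-18 / 0.66
SA = 1084.2 m^2/g

1084.2


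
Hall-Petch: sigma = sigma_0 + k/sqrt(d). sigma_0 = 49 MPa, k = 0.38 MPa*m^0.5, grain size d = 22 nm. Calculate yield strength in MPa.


d = 22 nm = 2.2e-08 m
sqrt(d) = 0.000148324
Hall-Petch contribution = k / sqrt(d) = 0.38 / 0.000148324 = 2562.0 MPa
sigma = sigma_0 + k/sqrt(d) = 49 + 2562.0 = 2611.0 MPa

2611.0


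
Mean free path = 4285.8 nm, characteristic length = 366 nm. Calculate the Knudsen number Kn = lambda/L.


Knudsen number Kn = lambda / L
Kn = 4285.8 / 366
Kn = 11.7098

11.7098


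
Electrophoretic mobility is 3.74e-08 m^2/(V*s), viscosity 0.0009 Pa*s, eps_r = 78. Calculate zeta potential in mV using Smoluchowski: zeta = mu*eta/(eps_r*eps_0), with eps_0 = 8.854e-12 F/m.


Smoluchowski equation: zeta = mu * eta / (eps_r * eps_0)
zeta = 3.74e-08 * 0.0009 / (78 * 8.854e-12)
zeta = 0.048739 V = 48.74 mV

48.74


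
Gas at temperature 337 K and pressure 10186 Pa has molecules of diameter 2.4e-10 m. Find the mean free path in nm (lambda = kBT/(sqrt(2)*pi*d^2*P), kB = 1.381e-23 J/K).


Mean free path: lambda = kB*T / (sqrt(2) * pi * d^2 * P)
lambda = 1.381e-23 * 337 / (sqrt(2) * pi * (2.4e-10)^2 * 10186)
lambda = 1.78539e-06 m
lambda = 1785.39 nm

1785.39


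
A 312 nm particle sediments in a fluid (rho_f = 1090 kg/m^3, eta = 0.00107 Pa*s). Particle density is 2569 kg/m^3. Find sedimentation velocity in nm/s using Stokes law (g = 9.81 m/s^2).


Radius R = 312/2 nm = 1.56e-07 m
Density difference = 2569 - 1090 = 1479 kg/m^3
v = 2 * R^2 * (rho_p - rho_f) * g / (9 * eta)
v = 2 * (1.56e-07)^2 * 1479 * 9.81 / (9 * 0.00107)
v = 7.33314e-08 m/s = 73.3314 nm/s

73.3314


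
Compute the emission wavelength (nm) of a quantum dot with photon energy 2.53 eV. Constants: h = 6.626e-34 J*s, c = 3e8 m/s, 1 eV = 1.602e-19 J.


Convert energy: E = 2.53 eV = 2.53 * 1.602e-19 = 4.05306e-19 J
lambda = h*c / E = 6.626e-34 * 3e8 / 4.05306e-19
lambda = 4.90444e-07 m = 490.4 nm

490.4


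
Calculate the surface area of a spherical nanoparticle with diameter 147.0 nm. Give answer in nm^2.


Radius r = 147.0/2 = 73.5 nm
Surface area SA = 4 * pi * r^2
SA = 4 * pi * (73.5)^2
SA = 67886.68 nm^2

67886.68


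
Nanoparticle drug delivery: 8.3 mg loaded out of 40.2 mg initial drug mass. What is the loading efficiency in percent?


Drug loading efficiency = (drug loaded / drug initial) * 100
DLE = 8.3 / 40.2 * 100
DLE = 0.2065 * 100
DLE = 20.65%

20.65


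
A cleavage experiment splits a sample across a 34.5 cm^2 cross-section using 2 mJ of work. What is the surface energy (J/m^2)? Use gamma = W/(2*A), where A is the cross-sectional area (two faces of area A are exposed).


Convert: A = 34.5 cm^2 = 0.00345 m^2, W = 2 mJ = 0.002 J
Cleaving exposes two faces of area A, so total new surface = 2*A and gamma = W / (2*A)
gamma = 0.002 / (2 * 0.00345)
gamma = 0.29 J/m^2

0.29


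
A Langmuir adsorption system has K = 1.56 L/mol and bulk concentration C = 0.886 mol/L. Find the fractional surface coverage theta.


Langmuir isotherm: theta = K*C / (1 + K*C)
K*C = 1.56 * 0.886 = 1.38216
theta = 1.38216 / (1 + 1.38216) = 1.38216 / 2.38216
theta = 0.5802

0.5802


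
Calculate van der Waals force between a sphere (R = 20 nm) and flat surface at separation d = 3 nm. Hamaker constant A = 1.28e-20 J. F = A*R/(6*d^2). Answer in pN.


Convert to SI: R = 20 nm = 2e-08 m, d = 3 nm = 3e-09 m
F = A * R / (6 * d^2)
F = 1.28e-20 * 2e-08 / (6 * (3e-09)^2)
F = 4.74074e-12 N = 4.741 pN

4.741


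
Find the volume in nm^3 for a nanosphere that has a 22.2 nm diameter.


Radius r = 22.2/2 = 11.1 nm
Volume V = (4/3) * pi * r^3
V = (4/3) * pi * (11.1)^3
V = 5728.72 nm^3

5728.72


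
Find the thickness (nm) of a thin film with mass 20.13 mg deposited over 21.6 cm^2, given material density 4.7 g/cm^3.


Convert: m = 20.13 mg = 2.0130e-05 kg, A = 21.6 cm^2 = 2.1600e-03 m^2, rho = 4.7 g/cm^3 = 4700 kg/m^3
t = m / (A * rho)
t = 2.0130e-05 / (2.1600e-03 * 4700)
t = 1.9829e-06 m = 1982.9 nm

1982.9


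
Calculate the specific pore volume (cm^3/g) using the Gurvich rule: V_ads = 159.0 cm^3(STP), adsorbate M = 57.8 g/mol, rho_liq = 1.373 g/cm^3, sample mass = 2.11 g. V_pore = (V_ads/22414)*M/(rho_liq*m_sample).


Moles adsorbed n = V_ads / 22414 = 159.0 / 22414 = 7.093781e-03 mol
Liquid volume V_liq = n * M / rho_liq = 7.093781e-03 * 57.8 / 1.373 = 0.29863 cm^3
Specific pore volume V_pore = V_liq / m_sample = 0.29863 / 2.11
V_pore = 0.1415 cm^3/g

0.1415


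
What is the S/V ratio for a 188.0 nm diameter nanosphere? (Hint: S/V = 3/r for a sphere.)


Radius r = 188.0/2 = 94 nm
S/V = 3 / r = 3 / 94
S/V = 0.0319 nm^-1

0.0319


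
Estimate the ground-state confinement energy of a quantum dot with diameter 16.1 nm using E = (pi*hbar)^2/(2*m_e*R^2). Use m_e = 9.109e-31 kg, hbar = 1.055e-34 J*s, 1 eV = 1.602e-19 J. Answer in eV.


Radius R = 16.1/2 = 8.05 nm = 8.05e-09 m
E = (pi * 1.055e-34)^2 / (2 * 9.109e-31 * (8.05e-09)^2)
E(J) = 9.30491e-22
E = E(J) / 1.602e-19 = 0.0058 eV

0.0058


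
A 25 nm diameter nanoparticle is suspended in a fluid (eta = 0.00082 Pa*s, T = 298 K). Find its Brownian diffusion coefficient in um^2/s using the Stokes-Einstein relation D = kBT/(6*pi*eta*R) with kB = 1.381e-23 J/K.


Radius R = 25/2 = 12.5 nm = 1.25e-08 m
D = kB*T / (6*pi*eta*R)
D = 1.381e-23 * 298 / (6 * pi * 0.00082 * 1.25e-08)
D = 2.13003e-11 m^2/s = 21.3 um^2/s

21.3


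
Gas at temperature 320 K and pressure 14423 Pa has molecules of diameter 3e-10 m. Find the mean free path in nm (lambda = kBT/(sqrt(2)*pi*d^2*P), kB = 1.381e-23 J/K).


Mean free path: lambda = kB*T / (sqrt(2) * pi * d^2 * P)
lambda = 1.381e-23 * 320 / (sqrt(2) * pi * (3e-10)^2 * 14423)
lambda = 7.66268e-07 m
lambda = 766.27 nm

766.27


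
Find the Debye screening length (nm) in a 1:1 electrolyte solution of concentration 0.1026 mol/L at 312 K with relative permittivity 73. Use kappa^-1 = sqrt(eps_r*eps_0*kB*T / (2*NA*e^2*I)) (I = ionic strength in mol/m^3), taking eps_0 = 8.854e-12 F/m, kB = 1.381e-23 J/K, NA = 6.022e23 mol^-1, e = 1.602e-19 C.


Ionic strength I = 0.1026 * 1^2 * 1000 = 102.6 mol/m^3
kappa^-1 = sqrt(73 * 8.854e-12 * 1.381e-23 * 312 / (2 * 6.022e23 * (1.602e-19)^2 * 102.6))
kappa^-1 = 0.937 nm

0.937


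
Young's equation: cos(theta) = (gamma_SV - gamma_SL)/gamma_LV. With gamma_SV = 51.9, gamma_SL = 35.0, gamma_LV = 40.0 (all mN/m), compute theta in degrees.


cos(theta) = (gamma_SV - gamma_SL) / gamma_LV
cos(theta) = (51.9 - 35.0) / 40.0
cos(theta) = 0.4225
theta = arccos(0.4225) = 65.01 degrees

65.01


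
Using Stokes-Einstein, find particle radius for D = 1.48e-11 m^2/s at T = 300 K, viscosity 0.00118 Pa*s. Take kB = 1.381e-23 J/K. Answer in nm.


Stokes-Einstein: R = kB*T / (6*pi*eta*D)
R = 1.381e-23 * 300 / (6 * pi * 0.00118 * 1.48e-11)
R = 1.25855e-08 m = 12.59 nm

12.59


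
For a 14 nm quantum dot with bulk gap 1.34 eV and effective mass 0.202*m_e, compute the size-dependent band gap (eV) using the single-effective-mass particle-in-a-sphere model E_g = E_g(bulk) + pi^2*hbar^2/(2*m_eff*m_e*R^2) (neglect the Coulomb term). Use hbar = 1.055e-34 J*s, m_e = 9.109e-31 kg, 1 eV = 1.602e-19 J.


Radius R = 14/2 nm = 7e-09 m
Confinement energy dE = pi^2 * hbar^2 / (2 * m_eff * m_e * R^2)
dE = pi^2 * (1.055e-34)^2 / (2 * 0.202 * 9.109e-31 * (7e-09)^2) J, divided by 1.602e-19 J/eV
dE = 0.038 eV
Total band gap = E_g(bulk) + dE = 1.34 + 0.038 = 1.378 eV

1.378


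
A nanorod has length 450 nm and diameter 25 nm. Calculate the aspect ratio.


Aspect ratio AR = length / diameter
AR = 450 / 25
AR = 18.0

18.0


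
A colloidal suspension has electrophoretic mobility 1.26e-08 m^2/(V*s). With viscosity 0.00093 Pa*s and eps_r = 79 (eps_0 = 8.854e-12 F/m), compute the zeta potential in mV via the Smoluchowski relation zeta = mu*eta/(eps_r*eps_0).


Smoluchowski equation: zeta = mu * eta / (eps_r * eps_0)
zeta = 1.26e-08 * 0.00093 / (79 * 8.854e-12)
zeta = 0.016753 V = 16.75 mV

16.75


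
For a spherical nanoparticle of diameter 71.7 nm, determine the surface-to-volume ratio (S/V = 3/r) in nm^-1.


Radius r = 71.7/2 = 35.85 nm
S/V = 3 / r = 3 / 35.85
S/V = 0.0837 nm^-1

0.0837


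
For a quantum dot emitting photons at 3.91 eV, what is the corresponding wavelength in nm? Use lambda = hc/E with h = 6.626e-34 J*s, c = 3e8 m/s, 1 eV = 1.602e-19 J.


Convert energy: E = 3.91 eV = 3.91 * 1.602e-19 = 6.26382e-19 J
lambda = h*c / E = 6.626e-34 * 3e8 / 6.26382e-19
lambda = 3.17346e-07 m = 317.3 nm

317.3


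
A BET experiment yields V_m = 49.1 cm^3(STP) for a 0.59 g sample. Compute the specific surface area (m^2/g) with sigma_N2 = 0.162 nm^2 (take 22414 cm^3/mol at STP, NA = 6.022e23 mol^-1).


Number of moles in monolayer = V_m / 22414 = 49.1 / 22414 = 0.0021906
Number of molecules = moles * NA = 0.0021906 * 6.022e23
SA = molecules * sigma / mass
SA = (49.1 / 22414) * 6.022e23 * 0.162e-18 / 0.59
SA = 362.2 m^2/g

362.2


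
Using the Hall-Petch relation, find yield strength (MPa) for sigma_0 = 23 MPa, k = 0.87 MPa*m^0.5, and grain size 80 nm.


d = 80 nm = 8e-08 m
sqrt(d) = 0.0002828427
Hall-Petch contribution = k / sqrt(d) = 0.87 / 0.0002828427 = 3075.9 MPa
sigma = sigma_0 + k/sqrt(d) = 23 + 3075.9 = 3098.9 MPa

3098.9


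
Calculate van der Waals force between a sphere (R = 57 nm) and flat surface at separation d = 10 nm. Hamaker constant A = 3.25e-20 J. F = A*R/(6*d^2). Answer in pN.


Convert to SI: R = 57 nm = 5.7e-08 m, d = 10 nm = 1e-08 m
F = A * R / (6 * d^2)
F = 3.25e-20 * 5.7e-08 / (6 * (1e-08)^2)
F = 3.0875e-12 N = 3.087 pN

3.087


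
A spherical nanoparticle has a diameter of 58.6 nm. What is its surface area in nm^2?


Radius r = 58.6/2 = 29.3 nm
Surface area SA = 4 * pi * r^2
SA = 4 * pi * (29.3)^2
SA = 10788.1 nm^2

10788.1


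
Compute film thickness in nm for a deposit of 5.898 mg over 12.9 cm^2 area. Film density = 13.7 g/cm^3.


Convert: m = 5.898 mg = 5.8980e-06 kg, A = 12.9 cm^2 = 1.2900e-03 m^2, rho = 13.7 g/cm^3 = 13700 kg/m^3
t = m / (A * rho)
t = 5.8980e-06 / (1.2900e-03 * 13700)
t = 3.3373e-07 m = 333.7 nm

333.7
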